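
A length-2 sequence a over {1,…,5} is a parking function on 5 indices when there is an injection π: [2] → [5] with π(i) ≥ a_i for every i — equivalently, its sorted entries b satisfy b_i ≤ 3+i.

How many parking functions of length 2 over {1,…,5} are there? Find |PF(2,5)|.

Count = (6−2)·6^(2−1) = 4×6 = 24 [KW]
E.g. (1,1) → sorted (1,1): b_i ≤ 3+i ∀i, a PF.

24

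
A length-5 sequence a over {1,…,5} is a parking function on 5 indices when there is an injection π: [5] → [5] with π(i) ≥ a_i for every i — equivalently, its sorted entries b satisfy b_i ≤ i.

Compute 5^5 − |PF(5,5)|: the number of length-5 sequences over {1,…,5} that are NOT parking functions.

|PF(5,5)| = (6−5)·6^(5−1) = 1×1296 = 1296 (Pollak)
One tuple (5,2,1,4,5) → sorted (1,2,4,5,5): b_3=4>3, not a PF.
5^5 − 1296 = 3125 − 1296 = 1829

1829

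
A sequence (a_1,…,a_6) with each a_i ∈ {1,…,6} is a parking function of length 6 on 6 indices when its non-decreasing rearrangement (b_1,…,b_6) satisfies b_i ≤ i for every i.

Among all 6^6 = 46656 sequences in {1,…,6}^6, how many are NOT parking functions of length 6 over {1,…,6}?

29849

|PF| = 1·7^5 = 1×16807 = 16807 (Pollak)
One tuple (6,6,5,4,5,5) → sorted (4,5,5,5,6,6): b_1=4>1, not a PF.
Total 46656; non-PF = 46656−16807 = 29849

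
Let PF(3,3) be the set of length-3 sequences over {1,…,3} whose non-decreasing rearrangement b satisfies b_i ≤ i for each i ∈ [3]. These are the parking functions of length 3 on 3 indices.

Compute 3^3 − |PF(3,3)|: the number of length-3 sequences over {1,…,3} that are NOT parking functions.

|PF| = (4−3)·4^(3−1) = 1×16 = 16 (Konheim–Weiss)
Example (3,3,3) → sorted (3,3,3): b_1=3>1, not a PF.
3^3 − 16 = 27 − 16 = 11

11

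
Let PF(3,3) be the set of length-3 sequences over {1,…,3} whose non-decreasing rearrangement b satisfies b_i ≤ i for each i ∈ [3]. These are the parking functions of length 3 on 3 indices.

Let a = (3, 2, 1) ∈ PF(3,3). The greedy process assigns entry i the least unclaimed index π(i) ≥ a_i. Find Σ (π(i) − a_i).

Σπ(i) = 1+…+3 = 6; Σa = 3+2+1 = 6; disp = 6−6 = 0.

0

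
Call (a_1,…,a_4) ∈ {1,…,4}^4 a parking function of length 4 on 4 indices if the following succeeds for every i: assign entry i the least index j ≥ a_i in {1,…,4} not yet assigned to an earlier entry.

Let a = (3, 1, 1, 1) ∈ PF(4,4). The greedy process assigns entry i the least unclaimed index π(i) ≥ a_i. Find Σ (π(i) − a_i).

Σπ = 10 ({1..4} each once); Σa = 3+1+1+1 = 6; disp = 10−6 = 4.

4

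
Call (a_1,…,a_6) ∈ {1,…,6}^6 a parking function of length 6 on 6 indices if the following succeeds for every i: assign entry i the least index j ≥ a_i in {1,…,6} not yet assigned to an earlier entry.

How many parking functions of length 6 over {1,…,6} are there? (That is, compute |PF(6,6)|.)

|PF(6,6)| = (6+1−6)·(6+1)^{6−1} = 1 · 16807 = 16807
Example (3,3,5,6,2,1) → sorted (1,2,3,3,5,6): b_i ≤ i ∀i, a PF.

16807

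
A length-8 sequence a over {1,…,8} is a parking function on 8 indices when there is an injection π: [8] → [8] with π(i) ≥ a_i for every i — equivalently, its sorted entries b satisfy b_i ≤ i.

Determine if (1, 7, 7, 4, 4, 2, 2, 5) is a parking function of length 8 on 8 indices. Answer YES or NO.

YES

Order a: b = (1, 2, 2, 4, 4, 5, 7, 7).
  b_1=1 ≤ 1
  b_2=2 ≤ 2
  b_3=2 ≤ 3
  b_4=4 ≤ 4
  b_5=4 ≤ 5
  b_6=5 ≤ 6
  b_7=7 ≤ 7
  b_8=7 ≤ 8
All bounds hold ⇒ YES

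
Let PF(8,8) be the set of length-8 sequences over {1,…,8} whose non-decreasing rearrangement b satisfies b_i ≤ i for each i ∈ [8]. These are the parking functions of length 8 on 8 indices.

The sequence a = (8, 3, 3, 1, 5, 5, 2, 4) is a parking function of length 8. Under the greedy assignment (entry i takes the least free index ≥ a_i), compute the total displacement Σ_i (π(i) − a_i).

Σπ = 8·9/2 = 36 (π permutes [8]); Σa = 8+3+3+1+5+5+2+4 = 31; disp = 36−31 = 5.

5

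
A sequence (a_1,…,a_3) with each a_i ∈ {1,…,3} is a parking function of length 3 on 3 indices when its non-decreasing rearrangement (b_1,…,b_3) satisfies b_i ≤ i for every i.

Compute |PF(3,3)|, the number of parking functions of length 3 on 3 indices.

16

|PF| = (3−3+1)·(3+1)^(3−1) = 1·16 = 16 (Pollak)
E.g. (2,1,1) → sorted (1,1,2): b_i ≤ i ∀i, a PF.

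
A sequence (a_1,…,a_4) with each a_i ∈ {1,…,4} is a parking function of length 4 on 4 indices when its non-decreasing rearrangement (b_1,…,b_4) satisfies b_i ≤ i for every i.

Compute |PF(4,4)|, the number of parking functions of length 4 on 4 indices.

125

|PF| = (5−4)·5^(4−1) = 1·125 = 125
E.g. (3,4,2,1) → sorted (1,2,3,4): b_i ≤ i ∀i, a PF.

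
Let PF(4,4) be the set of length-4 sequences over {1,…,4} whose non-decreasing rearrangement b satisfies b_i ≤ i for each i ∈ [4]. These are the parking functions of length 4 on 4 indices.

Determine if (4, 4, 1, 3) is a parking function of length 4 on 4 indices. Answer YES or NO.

Rearranged: b = (1, 3, 4, 4).
  b_1=1 ≤ 1
  b_2=3 > 2
  fails at i=2 ⇒ NO

NO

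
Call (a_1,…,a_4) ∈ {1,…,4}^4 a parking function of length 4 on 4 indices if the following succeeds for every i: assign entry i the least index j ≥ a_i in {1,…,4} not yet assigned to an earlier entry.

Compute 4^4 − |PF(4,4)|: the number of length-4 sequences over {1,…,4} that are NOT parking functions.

131

|PF(4,4)| = (4−4+1)·(4+1)^(4−1) = 1×125 = 125
Example (3,3,3,4) → sorted (3,3,3,4): b_1=3>1, not a PF.
4^4 − 125 = 256 − 125 = 131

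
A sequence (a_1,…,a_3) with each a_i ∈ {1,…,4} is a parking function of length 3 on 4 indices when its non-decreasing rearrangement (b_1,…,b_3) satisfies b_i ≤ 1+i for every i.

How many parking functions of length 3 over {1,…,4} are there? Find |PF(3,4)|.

|PF| = 2·5^2 = 2 · 25 = 50 [KW]
One tuple (1,4,2) → sorted (1,2,4): b_i ≤ 1+i ∀i, a PF.

50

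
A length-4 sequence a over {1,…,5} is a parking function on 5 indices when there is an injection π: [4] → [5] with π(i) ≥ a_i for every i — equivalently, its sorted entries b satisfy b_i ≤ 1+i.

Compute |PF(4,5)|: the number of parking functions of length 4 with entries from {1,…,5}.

432

|PF| = (5−4+1)·(5+1)^(4−1) = 2·216 = 432 [KW]
Example (3,2,5,2) → sorted (2,2,3,5): b_i ≤ 1+i ∀i, a PF.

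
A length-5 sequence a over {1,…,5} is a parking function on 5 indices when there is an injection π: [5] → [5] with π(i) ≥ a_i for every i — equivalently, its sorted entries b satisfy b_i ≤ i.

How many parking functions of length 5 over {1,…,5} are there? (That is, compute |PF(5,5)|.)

1296

|PF(5,5)| = (5−5+1)·(5+1)^(5−1) = 1 · 1296 = 1296
E.g. (1,1,4,1,2) → sorted (1,1,1,2,4): b_i ≤ i ∀i, a PF.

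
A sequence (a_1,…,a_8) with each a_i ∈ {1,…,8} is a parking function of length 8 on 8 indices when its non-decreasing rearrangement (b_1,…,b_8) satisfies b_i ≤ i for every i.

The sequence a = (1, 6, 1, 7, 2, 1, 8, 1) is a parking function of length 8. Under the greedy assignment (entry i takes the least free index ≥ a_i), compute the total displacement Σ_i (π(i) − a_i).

Σπ(i) = 1+…+8 = 36; Σa = 1+6+1+7+2+1+8+1 = 27; disp = 36−27 = 9.

9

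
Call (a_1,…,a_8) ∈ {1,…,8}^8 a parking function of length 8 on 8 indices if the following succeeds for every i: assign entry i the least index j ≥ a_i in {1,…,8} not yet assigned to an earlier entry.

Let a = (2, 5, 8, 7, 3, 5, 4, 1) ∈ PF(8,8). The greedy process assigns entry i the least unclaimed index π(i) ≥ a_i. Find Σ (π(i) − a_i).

1

Σπ(i) = 1+…+8 = 36; Σa = 2+5+8+7+3+5+4+1 = 35; disp = 36−35 = 1.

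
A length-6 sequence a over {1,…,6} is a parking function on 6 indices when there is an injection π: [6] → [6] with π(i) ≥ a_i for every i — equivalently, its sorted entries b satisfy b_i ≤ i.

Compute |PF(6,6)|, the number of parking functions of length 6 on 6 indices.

16807

|PF(6,6)| = (6+1−6)·(6+1)^{6−1} = 1×16807 = 16807 (Konheim–Weiss)
Example (3,5,6,1,1,4) → sorted (1,1,3,4,5,6): b_i ≤ i ∀i, a PF.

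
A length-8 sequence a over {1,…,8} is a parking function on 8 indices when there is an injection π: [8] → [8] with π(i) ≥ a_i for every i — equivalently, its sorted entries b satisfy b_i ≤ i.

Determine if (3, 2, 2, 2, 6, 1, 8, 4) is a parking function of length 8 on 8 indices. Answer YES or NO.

Order a: b = (1, 2, 2, 2, 3, 4, 6, 8).
  b_1=1 ≤ 1
  b_2=2 ≤ 2
  b_3=2 ≤ 3
  b_4=2 ≤ 4
  b_5=3 ≤ 5
  b_6=4 ≤ 6
  b_7=6 ≤ 7
  b_8=8 ≤ 8
All bounds hold ⇒ YES

YES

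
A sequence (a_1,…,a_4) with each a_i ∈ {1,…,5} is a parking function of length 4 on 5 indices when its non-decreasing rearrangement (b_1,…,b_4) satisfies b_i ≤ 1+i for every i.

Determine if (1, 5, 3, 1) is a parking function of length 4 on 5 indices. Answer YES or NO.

YES

Order a: b = (1, 1, 3, 5).
  b_1=1 ≤ 2
  b_2=1 ≤ 3
  b_3=3 ≤ 4
  b_4=5 ≤ 5
All bounds hold ⇒ YES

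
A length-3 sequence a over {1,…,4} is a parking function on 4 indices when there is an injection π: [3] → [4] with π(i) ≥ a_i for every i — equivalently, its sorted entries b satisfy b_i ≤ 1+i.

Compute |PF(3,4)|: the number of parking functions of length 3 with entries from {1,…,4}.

50

Count = (4−3+1)·(4+1)^(3−1) = 2·25 = 50 [KW]
One tuple (2,1,2) → sorted (1,2,2): b_i ≤ 1+i ∀i, a PF.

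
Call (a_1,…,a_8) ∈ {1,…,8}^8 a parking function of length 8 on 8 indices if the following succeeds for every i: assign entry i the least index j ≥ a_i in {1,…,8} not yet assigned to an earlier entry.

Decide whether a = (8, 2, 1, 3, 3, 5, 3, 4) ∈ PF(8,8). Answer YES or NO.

Rearranged: b = (1, 2, 3, 3, 3, 4, 5, 8).
  b_1=1 ≤ 1
  b_2=2 ≤ 2
  b_3=3 ≤ 3
  b_4=3 ≤ 4
  b_5=3 ≤ 5
  b_6=4 ≤ 6
  b_7=5 ≤ 7
  b_8=8 ≤ 8
All bounds hold ⇒ YES

YES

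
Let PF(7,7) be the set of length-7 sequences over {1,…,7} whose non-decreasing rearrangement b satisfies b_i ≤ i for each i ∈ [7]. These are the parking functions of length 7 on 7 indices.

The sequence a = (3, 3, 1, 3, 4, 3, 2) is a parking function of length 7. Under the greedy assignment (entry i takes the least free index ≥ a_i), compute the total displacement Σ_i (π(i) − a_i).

9

Σπ(i) = 1+…+7 = 28; Σa = 3+3+1+3+4+3+2 = 19; disp = 28−19 = 9.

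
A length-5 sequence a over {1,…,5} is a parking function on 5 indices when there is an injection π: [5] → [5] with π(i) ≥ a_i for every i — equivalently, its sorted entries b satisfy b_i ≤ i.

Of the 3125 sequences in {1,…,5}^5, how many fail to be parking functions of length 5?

1829

#PF = (5+1−5)·(5+1)^{5−1} = 1 · 1296 = 1296 [KW]
Example (5,3,5,4,3) → sorted (3,3,4,5,5): b_1=3>1, not a PF.
So 3125 − 1296 = 1829 fail.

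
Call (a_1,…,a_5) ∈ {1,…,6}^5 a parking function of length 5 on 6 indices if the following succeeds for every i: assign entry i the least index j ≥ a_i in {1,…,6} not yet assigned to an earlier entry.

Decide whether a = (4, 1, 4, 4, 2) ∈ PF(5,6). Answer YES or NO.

YES

Order a: b = (1, 2, 4, 4, 4).
  b_1=1 ≤ 2
  b_2=2 ≤ 3
  b_3=4 ≤ 4
  b_4=4 ≤ 5
  b_5=4 ≤ 6
All bounds hold ⇒ YES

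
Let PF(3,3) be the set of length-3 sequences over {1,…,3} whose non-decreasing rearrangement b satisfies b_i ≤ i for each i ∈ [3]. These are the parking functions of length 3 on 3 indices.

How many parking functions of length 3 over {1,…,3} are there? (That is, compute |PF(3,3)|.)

16

|PF| = (4−3)·4^(3−1) = 1 · 16 = 16 (Pollak)
Example (1,3,2) → sorted (1,2,3): b_i ≤ i ∀i, a PF.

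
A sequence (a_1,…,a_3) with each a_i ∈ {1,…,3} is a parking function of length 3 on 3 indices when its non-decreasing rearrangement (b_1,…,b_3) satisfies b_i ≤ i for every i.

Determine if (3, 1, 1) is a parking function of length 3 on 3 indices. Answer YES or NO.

YES

Sorted: b = (1, 1, 3).
  b_1=1 ≤ 1
  b_2=1 ≤ 2
  b_3=3 ≤ 3
All bounds hold ⇒ YES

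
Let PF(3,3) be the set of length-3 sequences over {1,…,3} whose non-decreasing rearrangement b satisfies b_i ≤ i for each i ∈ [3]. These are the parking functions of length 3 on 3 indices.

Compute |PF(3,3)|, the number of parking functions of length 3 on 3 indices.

Count = (3+1−3)·(3+1)^{3−1} = 1 · 16 = 16 (Konheim–Weiss)
Example (3,2,1) → sorted (1,2,3): b_i ≤ i ∀i, a PF.

16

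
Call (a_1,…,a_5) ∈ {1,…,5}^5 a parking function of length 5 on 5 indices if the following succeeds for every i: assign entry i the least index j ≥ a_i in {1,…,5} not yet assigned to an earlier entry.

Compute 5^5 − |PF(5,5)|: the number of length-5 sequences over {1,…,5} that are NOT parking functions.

Count = (5−5+1)·(5+1)^(5−1) = 1×1296 = 1296 (Konheim–Weiss)
Example (2,4,4,5,4) → sorted (2,4,4,4,5): b_1=2>1, not a PF.
5^5 − 1296 = 3125 − 1296 = 1829

1829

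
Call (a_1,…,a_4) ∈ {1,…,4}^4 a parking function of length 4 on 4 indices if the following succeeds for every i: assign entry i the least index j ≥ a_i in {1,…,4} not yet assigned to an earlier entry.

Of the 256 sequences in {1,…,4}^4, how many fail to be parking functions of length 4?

131

#PF = 1·5^3 = 1·125 = 125 (Pollak)
E.g. (3,4,4,4) → sorted (3,4,4,4): b_1=3>1, not a PF.
4^4 − 125 = 256 − 125 = 131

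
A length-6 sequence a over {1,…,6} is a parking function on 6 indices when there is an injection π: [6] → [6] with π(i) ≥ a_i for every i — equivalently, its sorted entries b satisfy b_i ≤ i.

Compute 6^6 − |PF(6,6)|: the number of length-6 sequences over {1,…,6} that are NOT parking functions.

|PF(6,6)| = (6+1−6)·(6+1)^{6−1} = 1×16807 = 16807 [KW]
Check (1,6,4,2,6,6) → sorted (1,2,4,6,6,6): b_3=4>3, not a PF.
6^6 − 16807 = 46656 − 16807 = 29849

29849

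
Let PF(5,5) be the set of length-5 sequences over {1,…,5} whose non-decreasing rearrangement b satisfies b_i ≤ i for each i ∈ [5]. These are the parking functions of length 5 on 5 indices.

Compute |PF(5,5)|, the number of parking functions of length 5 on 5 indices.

#PF = (5−5+1)·(5+1)^(5−1) = 1·1296 = 1296 [KW]
E.g. (2,1,1,1,4) → sorted (1,1,1,2,4): b_i ≤ i ∀i, a PF.

1296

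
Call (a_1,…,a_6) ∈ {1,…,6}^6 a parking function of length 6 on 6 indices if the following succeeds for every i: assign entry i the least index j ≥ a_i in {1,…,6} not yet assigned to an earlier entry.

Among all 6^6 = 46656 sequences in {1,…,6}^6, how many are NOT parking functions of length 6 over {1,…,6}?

|PF(6,6)| = 1·7^5 = 1×16807 = 16807 [KW]
E.g. (5,2,4,5,5,4) → sorted (2,4,4,5,5,5): b_1=2>1, not a PF.
6^6 − 16807 = 46656 − 16807 = 29849

29849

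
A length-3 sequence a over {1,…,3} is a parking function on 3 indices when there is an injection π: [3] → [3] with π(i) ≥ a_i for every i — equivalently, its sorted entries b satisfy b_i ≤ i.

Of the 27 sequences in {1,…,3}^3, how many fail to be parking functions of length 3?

Count = 1·4^2 = 1×16 = 16 (Pollak)
Example (2,3,3) → sorted (2,3,3): b_1=2>1, not a PF.
Total 27; non-PF = 27−16 = 11

11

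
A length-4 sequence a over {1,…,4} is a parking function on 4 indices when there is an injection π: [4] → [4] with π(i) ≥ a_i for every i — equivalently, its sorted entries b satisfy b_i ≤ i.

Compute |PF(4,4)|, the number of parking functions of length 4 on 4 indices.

125

Count = 1·5^3 = 1·125 = 125 (Konheim–Weiss)
One tuple (1,2,1,4) → sorted (1,1,2,4): b_i ≤ i ∀i, a PF.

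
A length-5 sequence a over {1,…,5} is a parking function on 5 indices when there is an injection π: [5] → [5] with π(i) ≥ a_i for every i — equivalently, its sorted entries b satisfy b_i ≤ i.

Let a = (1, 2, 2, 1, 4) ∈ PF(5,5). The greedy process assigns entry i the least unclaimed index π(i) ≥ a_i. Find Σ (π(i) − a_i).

Σπ(i) = 1+…+5 = 15; Σa = 1+2+2+1+4 = 10; disp = 15−10 = 5.

5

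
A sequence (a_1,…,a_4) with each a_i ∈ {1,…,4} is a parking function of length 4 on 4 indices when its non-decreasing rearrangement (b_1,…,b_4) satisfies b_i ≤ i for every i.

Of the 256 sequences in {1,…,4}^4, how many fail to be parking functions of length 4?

#PF = (4+1−4)·(4+1)^{4−1} = 1×125 = 125 (Pollak)
Check (3,3,2,4) → sorted (2,3,3,4): b_1=2>1, not a PF.
Total 256; non-PF = 256−125 = 131

131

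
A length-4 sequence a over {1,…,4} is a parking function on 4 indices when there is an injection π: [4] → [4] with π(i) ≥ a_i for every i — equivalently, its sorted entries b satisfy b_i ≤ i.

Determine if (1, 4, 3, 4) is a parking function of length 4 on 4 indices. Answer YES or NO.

NO

Rearranged: b = (1, 3, 4, 4).
  b_1=1 ≤ 1
  b_2=3 > 2
  fails at i=2 ⇒ NO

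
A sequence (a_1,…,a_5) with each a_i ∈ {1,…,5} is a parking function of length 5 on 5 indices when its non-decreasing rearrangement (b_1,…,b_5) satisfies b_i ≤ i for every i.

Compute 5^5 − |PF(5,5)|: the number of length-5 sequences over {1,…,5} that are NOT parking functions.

1829

Count = (5+1−5)·(5+1)^{5−1} = 1·1296 = 1296 [KW]
E.g. (5,4,5,4,3) → sorted (3,4,4,5,5): b_1=3>1, not a PF.
5^5 − 1296 = 3125 − 1296 = 1829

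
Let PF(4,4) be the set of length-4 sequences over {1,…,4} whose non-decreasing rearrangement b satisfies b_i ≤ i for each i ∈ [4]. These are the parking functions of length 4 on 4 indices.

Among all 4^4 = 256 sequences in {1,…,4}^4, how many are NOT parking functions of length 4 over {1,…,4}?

|PF(4,4)| = (5−4)·5^(4−1) = 1×125 = 125 (Pollak)
E.g. (3,4,4,2) → sorted (2,3,4,4): b_1=2>1, not a PF.
4^4 − 125 = 256 − 125 = 131

131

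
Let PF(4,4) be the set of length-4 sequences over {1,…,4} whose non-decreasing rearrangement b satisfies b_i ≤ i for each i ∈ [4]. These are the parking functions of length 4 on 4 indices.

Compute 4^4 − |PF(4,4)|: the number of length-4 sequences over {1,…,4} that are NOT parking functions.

|PF| = (4+1−4)·(4+1)^{4−1} = 1 · 125 = 125 (Konheim–Weiss)
Example (4,3,3,2) → sorted (2,3,3,4): b_1=2>1, not a PF.
4^4 − 125 = 256 − 125 = 131

131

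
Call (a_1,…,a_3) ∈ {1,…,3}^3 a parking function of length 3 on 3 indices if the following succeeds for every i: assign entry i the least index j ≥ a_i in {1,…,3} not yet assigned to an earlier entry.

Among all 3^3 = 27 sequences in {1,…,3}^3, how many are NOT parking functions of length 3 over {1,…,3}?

11

Count = (4−3)·4^(3−1) = 1 · 16 = 16
Check (3,3,2) → sorted (2,3,3): b_1=2>1, not a PF.
3^3 − 16 = 27 − 16 = 11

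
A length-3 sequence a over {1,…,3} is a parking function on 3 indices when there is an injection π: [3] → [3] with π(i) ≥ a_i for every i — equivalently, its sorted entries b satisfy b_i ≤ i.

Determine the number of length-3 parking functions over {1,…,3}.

16

#PF = (3+1−3)·(3+1)^{3−1} = 1·16 = 16 (Pollak)
Check (1,3,2) → sorted (1,2,3): b_i ≤ i ∀i, a PF.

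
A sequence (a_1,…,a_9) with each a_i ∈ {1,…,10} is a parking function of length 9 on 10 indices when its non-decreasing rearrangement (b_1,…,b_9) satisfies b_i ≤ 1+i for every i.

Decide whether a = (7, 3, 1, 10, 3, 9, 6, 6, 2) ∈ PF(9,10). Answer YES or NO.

Rearranged: b = (1, 2, 3, 3, 6, 6, 7, 9, 10).
  b_1=1 ≤ 2
  b_2=2 ≤ 3
  b_3=3 ≤ 4
  b_4=3 ≤ 5
  b_5=6 ≤ 6
  b_6=6 ≤ 7
  b_7=7 ≤ 8
  b_8=9 ≤ 9
  b_9=10 ≤ 10
All bounds hold ⇒ YES

YES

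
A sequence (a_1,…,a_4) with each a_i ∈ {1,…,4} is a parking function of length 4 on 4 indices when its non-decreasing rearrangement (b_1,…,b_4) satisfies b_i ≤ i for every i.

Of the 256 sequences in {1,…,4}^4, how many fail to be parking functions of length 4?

#PF = (4−4+1)·(4+1)^(4−1) = 1 · 125 = 125 (Pollak)
Check (4,4,3,4) → sorted (3,4,4,4): b_1=3>1, not a PF.
Total 256; non-PF = 256−125 = 131

131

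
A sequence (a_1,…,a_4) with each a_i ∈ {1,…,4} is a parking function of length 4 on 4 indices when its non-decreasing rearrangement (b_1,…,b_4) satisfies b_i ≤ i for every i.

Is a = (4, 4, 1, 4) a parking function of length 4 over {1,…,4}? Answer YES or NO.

NO

Sorted: b = (1, 4, 4, 4).
  b_1=1 ≤ 1
  b_2=4 > 2
  fails at i=2 ⇒ NO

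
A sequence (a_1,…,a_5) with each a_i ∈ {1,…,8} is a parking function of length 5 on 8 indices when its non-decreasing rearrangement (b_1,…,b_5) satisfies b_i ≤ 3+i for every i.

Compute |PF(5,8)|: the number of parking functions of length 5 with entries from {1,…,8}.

|PF| = 4·9^4 = 4·6561 = 26244 [KW]
E.g. (2,1,7,1,8) → sorted (1,1,2,7,8): b_i ≤ 3+i ∀i, a PF.

26244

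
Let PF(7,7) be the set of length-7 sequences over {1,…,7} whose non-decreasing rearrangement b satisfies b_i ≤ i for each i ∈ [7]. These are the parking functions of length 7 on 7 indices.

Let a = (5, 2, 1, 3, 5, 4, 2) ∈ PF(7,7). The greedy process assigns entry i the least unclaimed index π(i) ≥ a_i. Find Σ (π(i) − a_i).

Σπ = 28 ({1..7} each once); Σa = 5+2+1+3+5+4+2 = 22; disp = 28−22 = 6.

6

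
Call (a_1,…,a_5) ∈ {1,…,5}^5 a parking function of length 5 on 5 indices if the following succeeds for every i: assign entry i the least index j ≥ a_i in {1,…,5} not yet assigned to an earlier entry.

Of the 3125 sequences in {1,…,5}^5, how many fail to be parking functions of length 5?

#PF = 1·6^4 = 1 · 1296 = 1296 [KW]
Example (4,2,3,5,5) → sorted (2,3,4,5,5): b_1=2>1, not a PF.
Total 3125; non-PF = 3125−1296 = 1829

1829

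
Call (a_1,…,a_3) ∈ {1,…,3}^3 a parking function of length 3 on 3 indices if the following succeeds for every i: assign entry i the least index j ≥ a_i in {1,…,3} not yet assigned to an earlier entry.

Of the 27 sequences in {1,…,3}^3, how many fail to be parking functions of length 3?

11

#PF = 1·4^2 = 1×16 = 16 (Pollak)
Example (3,3,3) → sorted (3,3,3): b_1=3>1, not a PF.
3^3 − 16 = 27 − 16 = 11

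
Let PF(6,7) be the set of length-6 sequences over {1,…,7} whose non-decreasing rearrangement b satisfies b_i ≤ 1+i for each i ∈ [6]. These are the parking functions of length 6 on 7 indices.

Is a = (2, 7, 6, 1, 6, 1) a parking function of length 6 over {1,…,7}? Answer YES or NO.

NO

Rearranged: b = (1, 1, 2, 6, 6, 7).
  b_1=1 ≤ 2
  b_2=1 ≤ 3
  b_3=2 ≤ 4
  b_4=6 > 5
  fails at i=4 ⇒ NO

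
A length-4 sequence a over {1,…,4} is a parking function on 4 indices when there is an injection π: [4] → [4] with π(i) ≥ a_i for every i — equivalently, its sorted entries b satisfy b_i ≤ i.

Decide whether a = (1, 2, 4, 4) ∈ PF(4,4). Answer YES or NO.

NO

Sorted: b = (1, 2, 4, 4).
  b_1=1 ≤ 1
  b_2=2 ≤ 2
  b_3=4 > 3
  fails at i=3 ⇒ NO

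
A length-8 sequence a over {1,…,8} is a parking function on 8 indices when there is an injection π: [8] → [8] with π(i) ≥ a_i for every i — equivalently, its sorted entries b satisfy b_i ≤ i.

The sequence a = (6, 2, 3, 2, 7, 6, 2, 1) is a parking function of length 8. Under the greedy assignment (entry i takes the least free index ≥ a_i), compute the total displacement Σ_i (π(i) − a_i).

Σπ = 8·9/2 = 36 (π permutes [8]); Σa = 6+2+3+2+7+6+2+1 = 29; disp = 36−29 = 7.

7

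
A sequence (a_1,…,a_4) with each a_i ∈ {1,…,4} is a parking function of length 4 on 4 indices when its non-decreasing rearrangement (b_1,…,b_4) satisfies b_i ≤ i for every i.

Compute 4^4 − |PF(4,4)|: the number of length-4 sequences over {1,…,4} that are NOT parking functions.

131

#PF = 1·5^3 = 1×125 = 125 (Pollak)
Example (4,4,4,4) → sorted (4,4,4,4): b_1=4>1, not a PF.
So 256 − 125 = 131 fail.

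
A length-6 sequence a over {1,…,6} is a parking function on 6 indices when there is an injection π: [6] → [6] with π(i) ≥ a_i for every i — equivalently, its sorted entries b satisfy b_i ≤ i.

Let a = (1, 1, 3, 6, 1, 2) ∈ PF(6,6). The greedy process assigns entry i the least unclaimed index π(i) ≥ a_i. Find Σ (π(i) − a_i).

Σπ = 6·7/2 = 21 (π permutes [6]); Σa = 1+1+3+6+1+2 = 14; disp = 21−14 = 7.

7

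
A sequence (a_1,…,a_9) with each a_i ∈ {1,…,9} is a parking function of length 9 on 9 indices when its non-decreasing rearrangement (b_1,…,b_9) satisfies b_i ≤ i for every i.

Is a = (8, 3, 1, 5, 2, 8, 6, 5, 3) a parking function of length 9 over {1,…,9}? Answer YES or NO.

Rearranged: b = (1, 2, 3, 3, 5, 5, 6, 8, 8).
  b_1=1 ≤ 1
  b_2=2 ≤ 2
  b_3=3 ≤ 3
  b_4=3 ≤ 4
  b_5=5 ≤ 5
  b_6=5 ≤ 6
  b_7=6 ≤ 7
  b_8=8 ≤ 8
  b_9=8 ≤ 9
All bounds hold ⇒ YES

YES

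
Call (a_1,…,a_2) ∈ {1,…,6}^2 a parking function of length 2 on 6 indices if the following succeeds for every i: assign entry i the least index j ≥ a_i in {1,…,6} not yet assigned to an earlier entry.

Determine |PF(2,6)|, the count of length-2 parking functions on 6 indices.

35

Count = (6−2+1)·(6+1)^(2−1) = 5 · 7 = 35 [KW]
E.g. (2,5) → sorted (2,5): b_i ≤ 4+i ∀i, a PF.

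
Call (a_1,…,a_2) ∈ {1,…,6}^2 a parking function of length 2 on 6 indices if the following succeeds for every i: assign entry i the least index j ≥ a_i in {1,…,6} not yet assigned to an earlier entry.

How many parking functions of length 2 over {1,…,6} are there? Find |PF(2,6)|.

#PF = (6+1−2)·(6+1)^{2−1} = 5×7 = 35 (Pollak)
Check (2,1) → sorted (1,2): b_i ≤ 4+i ∀i, a PF.

35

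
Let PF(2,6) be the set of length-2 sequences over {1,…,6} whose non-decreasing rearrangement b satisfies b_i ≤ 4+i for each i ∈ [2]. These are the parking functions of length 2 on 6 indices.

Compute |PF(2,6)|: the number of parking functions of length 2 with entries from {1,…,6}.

|PF| = (7−2)·7^(2−1) = 5×7 = 35 [KW]
Check (1,6) → sorted (1,6): b_i ≤ 4+i ∀i, a PF.

35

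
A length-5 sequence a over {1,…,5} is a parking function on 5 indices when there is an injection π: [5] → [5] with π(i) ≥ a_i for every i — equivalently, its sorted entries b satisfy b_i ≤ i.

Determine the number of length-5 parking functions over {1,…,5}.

1296

Count = (5+1−5)·(5+1)^{5−1} = 1×1296 = 1296 (Pollak)
Check (3,4,1,1,5) → sorted (1,1,3,4,5): b_i ≤ i ∀i, a PF.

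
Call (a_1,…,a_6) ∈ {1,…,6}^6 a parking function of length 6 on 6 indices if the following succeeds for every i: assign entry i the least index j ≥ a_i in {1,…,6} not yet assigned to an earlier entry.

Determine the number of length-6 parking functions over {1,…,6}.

Count = (7−6)·7^(6−1) = 1×16807 = 16807 (Konheim–Weiss)
One tuple (4,1,3,2,6,4) → sorted (1,2,3,4,4,6): b_i ≤ i ∀i, a PF.

16807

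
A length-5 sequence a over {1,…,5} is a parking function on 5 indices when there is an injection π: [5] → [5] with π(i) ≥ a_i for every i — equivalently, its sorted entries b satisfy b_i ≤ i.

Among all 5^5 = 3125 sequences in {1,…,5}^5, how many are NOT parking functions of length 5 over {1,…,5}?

1829

|PF| = (6−5)·6^(5−1) = 1·1296 = 1296
Example (3,1,5,3,5) → sorted (1,3,3,5,5): b_2=3>2, not a PF.
Total 3125; non-PF = 3125−1296 = 1829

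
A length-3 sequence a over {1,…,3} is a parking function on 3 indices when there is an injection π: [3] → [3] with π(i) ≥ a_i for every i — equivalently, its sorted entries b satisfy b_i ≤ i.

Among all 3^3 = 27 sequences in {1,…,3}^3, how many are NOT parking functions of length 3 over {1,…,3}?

11

|PF| = (3+1−3)·(3+1)^{3−1} = 1 · 16 = 16
E.g. (3,2,2) → sorted (2,2,3): b_1=2>1, not a PF.
So 27 − 16 = 11 fail.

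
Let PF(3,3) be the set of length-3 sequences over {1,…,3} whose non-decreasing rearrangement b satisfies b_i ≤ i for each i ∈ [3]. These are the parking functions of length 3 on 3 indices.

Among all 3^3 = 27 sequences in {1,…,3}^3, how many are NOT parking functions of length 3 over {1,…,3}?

Count = (4−3)·4^(3−1) = 1×16 = 16
One tuple (2,3,3) → sorted (2,3,3): b_1=2>1, not a PF.
3^3 − 16 = 27 − 16 = 11

11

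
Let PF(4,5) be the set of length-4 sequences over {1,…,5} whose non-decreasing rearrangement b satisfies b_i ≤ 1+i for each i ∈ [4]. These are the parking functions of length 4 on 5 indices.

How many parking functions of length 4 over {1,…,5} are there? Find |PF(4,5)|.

|PF| = (5−4+1)·(5+1)^(4−1) = 2×216 = 432
E.g. (4,3,2,2) → sorted (2,2,3,4): b_i ≤ 1+i ∀i, a PF.

432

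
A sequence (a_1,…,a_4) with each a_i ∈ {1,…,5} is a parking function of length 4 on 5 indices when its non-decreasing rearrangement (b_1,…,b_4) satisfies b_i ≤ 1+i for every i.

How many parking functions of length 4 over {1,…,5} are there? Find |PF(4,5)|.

Count = (6−4)·6^(4−1) = 2·216 = 432 [KW]
One tuple (1,3,4,3) → sorted (1,3,3,4): b_i ≤ 1+i ∀i, a PF.

432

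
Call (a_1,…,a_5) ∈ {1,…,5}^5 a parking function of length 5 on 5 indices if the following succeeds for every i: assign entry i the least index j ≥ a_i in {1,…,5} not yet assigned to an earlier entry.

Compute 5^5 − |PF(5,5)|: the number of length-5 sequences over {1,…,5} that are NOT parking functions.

|PF(5,5)| = (6−5)·6^(5−1) = 1·1296 = 1296 [KW]
E.g. (5,4,3,4,3) → sorted (3,3,4,4,5): b_1=3>1, not a PF.
5^5 − 1296 = 3125 − 1296 = 1829

1829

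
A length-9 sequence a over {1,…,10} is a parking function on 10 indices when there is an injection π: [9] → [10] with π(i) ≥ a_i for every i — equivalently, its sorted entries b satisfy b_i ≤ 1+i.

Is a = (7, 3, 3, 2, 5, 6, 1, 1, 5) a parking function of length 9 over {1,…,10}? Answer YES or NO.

Sorted: b = (1, 1, 2, 3, 3, 5, 5, 6, 7).
  b_1=1 ≤ 2
  b_2=1 ≤ 3
  b_3=2 ≤ 4
  b_4=3 ≤ 5
  b_5=3 ≤ 6
  b_6=5 ≤ 7
  b_7=5 ≤ 8
  b_8=6 ≤ 9
  b_9=7 ≤ 10
All bounds hold ⇒ YES

YES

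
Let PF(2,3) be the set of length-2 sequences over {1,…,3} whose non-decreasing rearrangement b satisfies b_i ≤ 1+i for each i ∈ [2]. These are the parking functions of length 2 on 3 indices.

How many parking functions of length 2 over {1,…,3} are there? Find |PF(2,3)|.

#PF = 2·4^1 = 2·4 = 8 (Konheim–Weiss)
Check (3,1) → sorted (1,3): b_i ≤ 1+i ∀i, a PF.

8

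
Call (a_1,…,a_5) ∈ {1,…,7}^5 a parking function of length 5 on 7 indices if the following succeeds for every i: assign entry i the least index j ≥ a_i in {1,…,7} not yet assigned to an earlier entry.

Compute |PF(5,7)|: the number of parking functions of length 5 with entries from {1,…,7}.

12288

#PF = (8−5)·8^(5−1) = 3 · 4096 = 12288 [KW]
One tuple (5,3,2,5,1) → sorted (1,2,3,5,5): b_i ≤ 2+i ∀i, a PF.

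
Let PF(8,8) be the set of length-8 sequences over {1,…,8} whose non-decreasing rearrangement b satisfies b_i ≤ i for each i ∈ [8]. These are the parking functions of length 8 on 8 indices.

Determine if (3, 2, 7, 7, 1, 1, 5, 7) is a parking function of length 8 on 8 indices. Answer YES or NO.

Order a: b = (1, 1, 2, 3, 5, 7, 7, 7).
  b_1=1 ≤ 1
  b_2=1 ≤ 2
  b_3=2 ≤ 3
  b_4=3 ≤ 4
  b_5=5 ≤ 5
  b_6=7 > 6
  fails at i=6 ⇒ NO

NO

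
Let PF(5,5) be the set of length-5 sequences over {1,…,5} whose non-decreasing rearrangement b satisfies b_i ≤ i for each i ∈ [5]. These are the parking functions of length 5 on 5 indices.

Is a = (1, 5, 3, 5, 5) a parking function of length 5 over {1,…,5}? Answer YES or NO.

NO

Order a: b = (1, 3, 5, 5, 5).
  b_1=1 ≤ 1
  b_2=3 > 2
  fails at i=2 ⇒ NO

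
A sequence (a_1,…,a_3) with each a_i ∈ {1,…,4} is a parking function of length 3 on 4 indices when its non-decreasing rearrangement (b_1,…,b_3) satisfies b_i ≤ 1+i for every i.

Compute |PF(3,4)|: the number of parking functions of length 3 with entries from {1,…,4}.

Count = (4+1−3)·(4+1)^{3−1} = 2×25 = 50 (Pollak)
One tuple (3,4,1) → sorted (1,3,4): b_i ≤ 1+i ∀i, a PF.

50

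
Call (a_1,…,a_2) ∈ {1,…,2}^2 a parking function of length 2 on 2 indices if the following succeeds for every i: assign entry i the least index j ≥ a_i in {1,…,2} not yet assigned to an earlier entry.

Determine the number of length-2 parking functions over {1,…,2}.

Count = (3−2)·3^(2−1) = 1·3 = 3 (Konheim–Weiss)
Example (2,1) → sorted (1,2): b_i ≤ i ∀i, a PF.

3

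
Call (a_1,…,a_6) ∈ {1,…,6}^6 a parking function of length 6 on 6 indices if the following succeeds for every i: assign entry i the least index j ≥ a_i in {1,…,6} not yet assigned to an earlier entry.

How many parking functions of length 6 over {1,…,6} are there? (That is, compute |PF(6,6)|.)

|PF(6,6)| = (6+1−6)·(6+1)^{6−1} = 1 · 16807 = 16807 [KW]
One tuple (3,1,1,2,2,4) → sorted (1,1,2,2,3,4): b_i ≤ i ∀i, a PF.

16807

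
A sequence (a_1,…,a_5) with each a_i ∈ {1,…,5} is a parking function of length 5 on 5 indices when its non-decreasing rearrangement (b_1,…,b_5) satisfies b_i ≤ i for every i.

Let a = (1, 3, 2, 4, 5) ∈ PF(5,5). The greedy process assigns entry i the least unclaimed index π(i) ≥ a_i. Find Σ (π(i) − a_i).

0

Σπ = 15 ({1..5} each once); Σa = 1+3+2+4+5 = 15; disp = 15−15 = 0.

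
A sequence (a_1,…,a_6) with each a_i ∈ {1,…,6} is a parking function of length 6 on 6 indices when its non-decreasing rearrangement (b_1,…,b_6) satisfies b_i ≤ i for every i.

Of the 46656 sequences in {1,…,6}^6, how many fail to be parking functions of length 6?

#PF = (6+1−6)·(6+1)^{6−1} = 1×16807 = 16807
One tuple (4,5,6,6,1,5) → sorted (1,4,5,5,6,6): b_2=4>2, not a PF.
Total 46656; non-PF = 46656−16807 = 29849

29849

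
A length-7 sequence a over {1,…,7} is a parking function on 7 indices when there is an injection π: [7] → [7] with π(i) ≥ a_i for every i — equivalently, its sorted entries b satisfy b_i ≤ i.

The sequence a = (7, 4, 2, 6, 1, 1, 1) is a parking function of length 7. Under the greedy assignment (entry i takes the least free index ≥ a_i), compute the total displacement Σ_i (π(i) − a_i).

Σπ(i) = 1+…+7 = 28; Σa = 7+4+2+6+1+1+1 = 22; disp = 28−22 = 6.

6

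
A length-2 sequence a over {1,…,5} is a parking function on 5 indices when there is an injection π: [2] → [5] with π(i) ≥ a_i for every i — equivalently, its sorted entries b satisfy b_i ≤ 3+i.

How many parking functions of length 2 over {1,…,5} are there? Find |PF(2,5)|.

|PF(2,5)| = (6−2)·6^(2−1) = 4·6 = 24 (Pollak)
One tuple (3,4) → sorted (3,4): b_i ≤ 3+i ∀i, a PF.

24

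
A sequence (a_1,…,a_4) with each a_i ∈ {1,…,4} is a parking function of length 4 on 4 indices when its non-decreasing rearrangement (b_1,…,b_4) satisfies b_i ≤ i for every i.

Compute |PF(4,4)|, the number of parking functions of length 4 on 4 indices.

|PF(4,4)| = (5−4)·5^(4−1) = 1·125 = 125
Example (3,2,1,3) → sorted (1,2,3,3): b_i ≤ i ∀i, a PF.

125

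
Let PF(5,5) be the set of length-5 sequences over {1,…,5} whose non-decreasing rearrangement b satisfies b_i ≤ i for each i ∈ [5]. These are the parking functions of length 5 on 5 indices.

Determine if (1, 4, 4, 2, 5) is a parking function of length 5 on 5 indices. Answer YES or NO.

NO

Rearranged: b = (1, 2, 4, 4, 5).
  b_1=1 ≤ 1
  b_2=2 ≤ 2
  b_3=4 > 3
  fails at i=3 ⇒ NO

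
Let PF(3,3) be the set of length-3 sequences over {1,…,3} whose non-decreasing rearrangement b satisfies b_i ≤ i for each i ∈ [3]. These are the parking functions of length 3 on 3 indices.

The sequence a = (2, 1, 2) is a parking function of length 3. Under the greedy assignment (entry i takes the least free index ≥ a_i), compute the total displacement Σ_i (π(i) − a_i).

1

Σπ = 3·4/2 = 6 (π permutes [3]); Σa = 2+1+2 = 5; disp = 6−5 = 1.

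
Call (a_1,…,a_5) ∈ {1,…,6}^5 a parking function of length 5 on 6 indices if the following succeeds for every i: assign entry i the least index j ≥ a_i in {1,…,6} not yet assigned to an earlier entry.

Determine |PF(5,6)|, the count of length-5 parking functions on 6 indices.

|PF(5,6)| = (6+1−5)·(6+1)^{5−1} = 2 · 2401 = 4802 (Konheim–Weiss)
E.g. (4,1,2,1,5) → sorted (1,1,2,4,5): b_i ≤ 1+i ∀i, a PF.

4802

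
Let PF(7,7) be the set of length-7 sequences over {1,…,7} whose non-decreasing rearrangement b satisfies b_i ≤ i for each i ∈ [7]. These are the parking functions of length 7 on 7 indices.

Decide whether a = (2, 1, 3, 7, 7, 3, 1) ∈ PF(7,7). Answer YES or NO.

NO

Rearranged: b = (1, 1, 2, 3, 3, 7, 7).
  b_1=1 ≤ 1
  b_2=1 ≤ 2
  b_3=2 ≤ 3
  b_4=3 ≤ 4
  b_5=3 ≤ 5
  b_6=7 > 6
  fails at i=6 ⇒ NO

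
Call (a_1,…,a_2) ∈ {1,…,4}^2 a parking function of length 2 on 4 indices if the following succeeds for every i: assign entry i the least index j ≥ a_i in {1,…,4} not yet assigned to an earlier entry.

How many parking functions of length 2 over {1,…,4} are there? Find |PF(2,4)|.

15

|PF(2,4)| = 3·5^1 = 3·5 = 15
Check (3,2) → sorted (2,3): b_i ≤ 2+i ∀i, a PF.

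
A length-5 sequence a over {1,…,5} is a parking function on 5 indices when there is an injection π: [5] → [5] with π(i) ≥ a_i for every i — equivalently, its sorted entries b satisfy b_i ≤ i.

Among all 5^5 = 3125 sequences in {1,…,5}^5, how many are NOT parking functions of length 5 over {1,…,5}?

|PF| = (5−5+1)·(5+1)^(5−1) = 1·1296 = 1296 (Pollak)
Check (5,4,2,1,5) → sorted (1,2,4,5,5): b_3=4>3, not a PF.
So 3125 − 1296 = 1829 fail.

1829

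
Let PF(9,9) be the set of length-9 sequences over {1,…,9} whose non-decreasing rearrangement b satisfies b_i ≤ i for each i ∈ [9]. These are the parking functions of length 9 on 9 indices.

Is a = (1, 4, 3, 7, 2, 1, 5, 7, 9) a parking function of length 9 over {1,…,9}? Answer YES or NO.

YES

Sorted: b = (1, 1, 2, 3, 4, 5, 7, 7, 9).
  b_1=1 ≤ 1
  b_2=1 ≤ 2
  b_3=2 ≤ 3
  b_4=3 ≤ 4
  b_5=4 ≤ 5
  b_6=5 ≤ 6
  b_7=7 ≤ 7
  b_8=7 ≤ 8
  b_9=9 ≤ 9
All bounds hold ⇒ YES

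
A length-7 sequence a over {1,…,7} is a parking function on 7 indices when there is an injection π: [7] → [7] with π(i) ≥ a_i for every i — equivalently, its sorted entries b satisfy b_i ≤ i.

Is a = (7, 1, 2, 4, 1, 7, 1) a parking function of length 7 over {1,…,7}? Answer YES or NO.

Sorted: b = (1, 1, 1, 2, 4, 7, 7).
  b_1=1 ≤ 1
  b_2=1 ≤ 2
  b_3=1 ≤ 3
  b_4=2 ≤ 4
  b_5=4 ≤ 5
  b_6=7 > 6
  fails at i=6 ⇒ NO

NO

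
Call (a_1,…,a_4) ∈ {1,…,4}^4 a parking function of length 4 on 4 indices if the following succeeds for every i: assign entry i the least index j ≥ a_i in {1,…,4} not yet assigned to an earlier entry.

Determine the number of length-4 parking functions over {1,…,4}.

125

|PF| = 1·5^3 = 1 · 125 = 125 (Pollak)
Check (4,1,1,3) → sorted (1,1,3,4): b_i ≤ i ∀i, a PF.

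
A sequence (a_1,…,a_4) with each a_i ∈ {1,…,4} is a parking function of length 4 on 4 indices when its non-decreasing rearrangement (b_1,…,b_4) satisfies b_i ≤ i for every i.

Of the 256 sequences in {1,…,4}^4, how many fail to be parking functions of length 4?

Count = (4−4+1)·(4+1)^(4−1) = 1×125 = 125 [KW]
E.g. (4,2,4,4) → sorted (2,4,4,4): b_1=2>1, not a PF.
Total 256; non-PF = 256−125 = 131

131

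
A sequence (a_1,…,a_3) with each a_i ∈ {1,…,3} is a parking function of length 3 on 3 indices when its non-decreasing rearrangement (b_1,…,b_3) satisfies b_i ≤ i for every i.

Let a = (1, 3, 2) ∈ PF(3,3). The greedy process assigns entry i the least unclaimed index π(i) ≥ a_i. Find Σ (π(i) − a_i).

Σπ = 3·4/2 = 6 (π permutes [3]); Σa = 1+3+2 = 6; disp = 6−6 = 0.

0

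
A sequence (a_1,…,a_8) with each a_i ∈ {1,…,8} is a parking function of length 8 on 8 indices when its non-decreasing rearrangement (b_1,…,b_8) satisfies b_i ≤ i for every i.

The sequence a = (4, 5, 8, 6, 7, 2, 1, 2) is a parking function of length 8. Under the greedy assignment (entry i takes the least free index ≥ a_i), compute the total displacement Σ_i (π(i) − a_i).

1

Σπ = 8·9/2 = 36 (π permutes [8]); Σa = 4+5+8+6+7+2+1+2 = 35; disp = 36−35 = 1.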